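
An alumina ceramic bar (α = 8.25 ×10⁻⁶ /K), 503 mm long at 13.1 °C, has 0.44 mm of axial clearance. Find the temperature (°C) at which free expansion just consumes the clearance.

α·L₀·ΔT = 0.44 mm ⇒ ΔT = 0.44 / (8.25×10⁻⁶ × 503.0) = 106.0 K.
T = 13.1 + 106.0 = 119.1 °C.

119 °C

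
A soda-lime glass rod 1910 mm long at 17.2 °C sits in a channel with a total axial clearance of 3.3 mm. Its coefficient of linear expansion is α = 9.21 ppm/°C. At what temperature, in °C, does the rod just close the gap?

205 °C

α·L₀·ΔT = 3.3 mm ⇒ ΔT = 3.3 / (9.21×10⁻⁶ × 1910.0) = 187.6 K.
T = 17.2 + 187.6 = 204.8 °C.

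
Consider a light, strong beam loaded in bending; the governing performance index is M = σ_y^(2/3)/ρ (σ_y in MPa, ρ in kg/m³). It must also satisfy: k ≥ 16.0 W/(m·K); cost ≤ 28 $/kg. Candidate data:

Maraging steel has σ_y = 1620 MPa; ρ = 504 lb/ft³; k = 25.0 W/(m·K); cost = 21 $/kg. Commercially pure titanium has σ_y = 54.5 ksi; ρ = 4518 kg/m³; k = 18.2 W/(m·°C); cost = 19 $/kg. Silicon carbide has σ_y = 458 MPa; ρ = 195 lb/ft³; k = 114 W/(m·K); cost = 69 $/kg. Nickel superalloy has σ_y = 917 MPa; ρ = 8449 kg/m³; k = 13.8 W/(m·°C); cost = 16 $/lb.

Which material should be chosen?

Screen on constraints: k ≥ 16.0 W/(m·K); cost ≤ 28 $/kg. Survivors: maraging steel, commercially pure titanium.
After converting to SI:
  maraging steel: σ_y = 1620 MPa, ρ = 8073 kg/m³
  commercially pure titanium: σ_y = 375.8 MPa, ρ = 4518 kg/m³
  maraging steel: M = 17.1×10⁻³
  commercially pure titanium: M = 11.5×10⁻³
The maximum is for maraging steel.

maraging steel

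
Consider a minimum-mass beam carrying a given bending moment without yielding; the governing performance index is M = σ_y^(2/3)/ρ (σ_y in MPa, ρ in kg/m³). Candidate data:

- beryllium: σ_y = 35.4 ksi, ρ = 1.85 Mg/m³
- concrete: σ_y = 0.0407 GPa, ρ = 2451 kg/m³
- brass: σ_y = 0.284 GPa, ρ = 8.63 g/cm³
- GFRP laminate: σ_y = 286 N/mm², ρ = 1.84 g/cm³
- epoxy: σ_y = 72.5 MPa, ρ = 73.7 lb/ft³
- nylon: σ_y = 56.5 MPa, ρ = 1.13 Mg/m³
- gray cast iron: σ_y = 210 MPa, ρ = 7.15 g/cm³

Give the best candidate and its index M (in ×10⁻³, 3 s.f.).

GFRP laminate, M = 23.6×10⁻³

In SI units:
  beryllium: σ_y = 244.1 MPa, ρ = 1850 kg/m³
  concrete: σ_y = 40.70 MPa, ρ = 2451 kg/m³
  brass: σ_y = 284.0 MPa, ρ = 8630 kg/m³
  GFRP laminate: σ_y = 286.0 MPa, ρ = 1840 kg/m³
  epoxy: σ_y = 72.50 MPa, ρ = 1181 kg/m³
  nylon: σ_y = 56.50 MPa, ρ = 1130 kg/m³
  gray cast iron: σ_y = 210.0 MPa, ρ = 7150 kg/m³
  GFRP laminate: M = 23.6×10⁻³
  beryllium: M = 21.1×10⁻³
  epoxy: M = 14.7×10⁻³
  nylon: M = 13.0×10⁻³
  brass: M = 5.01×10⁻³
  gray cast iron: M = 4.94×10⁻³
  concrete: M = 4.83×10⁻³
The maximum is for GFRP laminate.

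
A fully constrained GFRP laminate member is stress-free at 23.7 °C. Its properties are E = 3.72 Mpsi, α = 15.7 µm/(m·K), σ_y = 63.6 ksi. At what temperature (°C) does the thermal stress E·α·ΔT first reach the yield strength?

E = 3.72 Mpsi = 25.65 GPa.
σ_y = 63.6 ksi = 438.5 MPa.
E·α·ΔT = 438.5 MPa ⇒ ΔT = 438.5 / (25.65×10³ × 15.7×10⁻⁶) = 1089 K.
T = 23.7 + 1089 = 1113 °C.

1110 °C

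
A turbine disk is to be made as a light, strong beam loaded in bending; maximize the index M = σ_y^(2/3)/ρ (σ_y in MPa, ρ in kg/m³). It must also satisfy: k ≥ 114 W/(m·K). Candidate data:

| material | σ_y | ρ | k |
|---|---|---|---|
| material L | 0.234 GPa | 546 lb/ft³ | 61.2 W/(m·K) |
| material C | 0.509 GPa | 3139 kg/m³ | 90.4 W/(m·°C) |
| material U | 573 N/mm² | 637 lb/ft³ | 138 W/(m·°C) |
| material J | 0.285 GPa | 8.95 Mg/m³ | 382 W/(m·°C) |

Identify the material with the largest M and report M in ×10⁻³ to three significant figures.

Screen on constraints: k ≥ 114 W/(m·K). Survivors: material U, material J.
After converting to SI:
  material U: σ_y = 573.0 MPa, ρ = 10200 kg/m³
  material J: σ_y = 285.0 MPa, ρ = 8950 kg/m³
  material U: M = 6.76×10⁻³
  material J: M = 4.84×10⁻³
The maximum is for material U.

material U, M = 6.76×10⁻³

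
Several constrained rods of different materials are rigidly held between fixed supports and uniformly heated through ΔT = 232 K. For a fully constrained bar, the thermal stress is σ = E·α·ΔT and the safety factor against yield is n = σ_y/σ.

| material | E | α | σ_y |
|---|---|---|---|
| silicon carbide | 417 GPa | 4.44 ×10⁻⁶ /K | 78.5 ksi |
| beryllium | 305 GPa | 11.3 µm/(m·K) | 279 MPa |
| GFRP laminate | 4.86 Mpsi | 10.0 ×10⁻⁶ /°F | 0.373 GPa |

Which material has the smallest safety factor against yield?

Per material, after unit conversion:
  silicon carbide: E = 417.0, α = 4.44, σ_y = 541.2 → σ = 430 MPa, n = 1.26
  beryllium: E = 305.0, α = 11.3, σ_y = 279.0 → σ = 800 MPa, n = 0.349
  GFRP laminate: E = 33.51, α = 18.0, σ_y = 373.0 → σ = 140 MPa, n = 2.67
Smallest n: beryllium with n = 0.349.

beryllium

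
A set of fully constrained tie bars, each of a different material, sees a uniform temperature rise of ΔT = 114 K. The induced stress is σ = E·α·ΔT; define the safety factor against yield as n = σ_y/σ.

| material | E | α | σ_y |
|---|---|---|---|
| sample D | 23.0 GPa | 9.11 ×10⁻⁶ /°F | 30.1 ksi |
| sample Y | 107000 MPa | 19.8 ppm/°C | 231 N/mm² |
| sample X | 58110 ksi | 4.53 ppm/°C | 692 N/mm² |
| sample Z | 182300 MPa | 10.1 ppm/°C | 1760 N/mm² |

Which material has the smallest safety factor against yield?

In consistent units (E in GPa, α in ×10⁻⁶/K, σ_y in MPa):
  sample D: E = 23.00, α = 16.4, σ_y = 207.5 → σ = 43.0 MPa, n = 4.83
  sample Y: E = 107.0, α = 19.8, σ_y = 231.0 → σ = 242 MPa, n = 0.956
  sample X: E = 400.7, α = 4.53, σ_y = 692.0 → σ = 207 MPa, n = 3.34
  sample Z: E = 182.3, α = 10.1, σ_y = 1760 → σ = 210 MPa, n = 8.38
The minimum is sample Y at n = 0.956.

sample Y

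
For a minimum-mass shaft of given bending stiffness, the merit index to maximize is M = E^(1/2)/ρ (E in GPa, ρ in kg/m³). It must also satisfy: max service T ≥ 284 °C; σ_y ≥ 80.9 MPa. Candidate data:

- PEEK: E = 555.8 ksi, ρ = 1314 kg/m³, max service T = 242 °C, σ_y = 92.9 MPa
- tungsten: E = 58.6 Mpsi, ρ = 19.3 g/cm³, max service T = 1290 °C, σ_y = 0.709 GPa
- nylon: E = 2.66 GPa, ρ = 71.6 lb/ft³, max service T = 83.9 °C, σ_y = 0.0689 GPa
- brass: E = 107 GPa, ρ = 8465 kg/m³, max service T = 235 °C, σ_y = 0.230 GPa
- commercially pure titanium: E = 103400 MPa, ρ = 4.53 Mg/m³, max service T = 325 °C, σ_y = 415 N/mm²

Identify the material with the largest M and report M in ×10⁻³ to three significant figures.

Screen on constraints: max service T ≥ 284 °C; σ_y ≥ 80.9 MPa. Survivors: tungsten, commercially pure titanium.
After converting to SI:
  tungsten: E = 404.0 GPa, ρ = 19300 kg/m³
  commercially pure titanium: E = 103.4 GPa, ρ = 4530 kg/m³
  commercially pure titanium: M = 2.24×10⁻³
  tungsten: M = 1.04×10⁻³
The maximum is for commercially pure titanium.

commercially pure titanium, M = 2.24×10⁻³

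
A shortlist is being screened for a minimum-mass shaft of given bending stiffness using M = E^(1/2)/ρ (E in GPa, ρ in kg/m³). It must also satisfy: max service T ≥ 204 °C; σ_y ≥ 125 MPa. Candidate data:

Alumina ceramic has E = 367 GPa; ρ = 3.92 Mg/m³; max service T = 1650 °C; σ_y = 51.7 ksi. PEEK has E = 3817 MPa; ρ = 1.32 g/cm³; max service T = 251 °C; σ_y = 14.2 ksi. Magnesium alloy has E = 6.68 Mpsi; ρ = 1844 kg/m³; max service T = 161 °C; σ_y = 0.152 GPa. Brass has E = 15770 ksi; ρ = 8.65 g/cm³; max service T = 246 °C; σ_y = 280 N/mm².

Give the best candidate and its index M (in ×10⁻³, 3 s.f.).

alumina ceramic, M = 4.89×10⁻³

Screen on constraints: max service T ≥ 204 °C; σ_y ≥ 125 MPa. Survivors: alumina ceramic, brass.
Normalizing units and computing the index:
  alumina ceramic: E = 367.0 GPa, ρ = 3920 kg/m³
  brass: E = 108.7 GPa, ρ = 8650 kg/m³
  alumina ceramic: M = 4.89×10⁻³
  brass: M = 1.21×10⁻³
Alumina ceramic has the largest M.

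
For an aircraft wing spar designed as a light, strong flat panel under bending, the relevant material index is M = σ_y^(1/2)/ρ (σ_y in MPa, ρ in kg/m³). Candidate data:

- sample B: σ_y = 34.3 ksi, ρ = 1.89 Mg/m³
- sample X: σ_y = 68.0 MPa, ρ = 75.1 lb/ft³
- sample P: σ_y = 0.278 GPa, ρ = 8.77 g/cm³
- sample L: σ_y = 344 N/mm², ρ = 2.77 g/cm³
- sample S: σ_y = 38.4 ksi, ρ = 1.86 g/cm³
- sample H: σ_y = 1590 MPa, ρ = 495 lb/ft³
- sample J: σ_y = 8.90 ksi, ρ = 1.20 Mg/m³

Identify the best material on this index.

sample S

Putting every candidate on a common basis:
  sample B: σ_y = 236.5 MPa, ρ = 1890 kg/m³
  sample X: σ_y = 68.00 MPa, ρ = 1203 kg/m³
  sample P: σ_y = 278.0 MPa, ρ = 8770 kg/m³
  sample L: σ_y = 344.0 MPa, ρ = 2770 kg/m³
  sample S: σ_y = 264.8 MPa, ρ = 1860 kg/m³
  sample H: σ_y = 1590 MPa, ρ = 7929 kg/m³
  sample J: σ_y = 61.36 MPa, ρ = 1200 kg/m³
  sample S: M = 8.75×10⁻³
  sample B: M = 8.14×10⁻³
  sample X: M = 6.85×10⁻³
  sample L: M = 6.70×10⁻³
  sample J: M = 6.53×10⁻³
  sample H: M = 5.03×10⁻³
  sample P: M = 1.90×10⁻³
The maximum is for sample S.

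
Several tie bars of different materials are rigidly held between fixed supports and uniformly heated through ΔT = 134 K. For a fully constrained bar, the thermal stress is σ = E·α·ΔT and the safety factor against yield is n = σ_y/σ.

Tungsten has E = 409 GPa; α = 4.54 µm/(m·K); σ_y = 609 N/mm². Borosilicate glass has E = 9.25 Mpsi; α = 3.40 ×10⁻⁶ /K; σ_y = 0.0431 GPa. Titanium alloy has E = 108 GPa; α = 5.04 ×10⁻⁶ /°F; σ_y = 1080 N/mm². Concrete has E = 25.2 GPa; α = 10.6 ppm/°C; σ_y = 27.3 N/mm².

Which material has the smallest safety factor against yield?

concrete

In consistent units (E in GPa, α in ×10⁻⁶/K, σ_y in MPa):
  tungsten: E = 409.0, α = 4.54, σ_y = 609.0 → σ = 249 MPa, n = 2.45
  borosilicate glass: E = 63.78, α = 3.40, σ_y = 43.10 → σ = 29.1 MPa, n = 1.48
  titanium alloy: E = 108.0, α = 9.07, σ_y = 1080 → σ = 131 MPa, n = 8.23
  concrete: E = 25.20, α = 10.6, σ_y = 27.30 → σ = 35.8 MPa, n = 0.763
Concrete has the lowest safety factor, n = 0.763.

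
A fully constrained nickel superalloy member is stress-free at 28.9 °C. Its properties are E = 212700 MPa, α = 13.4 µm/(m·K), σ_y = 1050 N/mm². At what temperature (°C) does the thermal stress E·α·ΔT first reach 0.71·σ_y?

290 °C

E = 212700 MPa = 212.7 GPa.
σ_y = 1050 N/mm² = 1050 MPa.
E·α·ΔT = 745.5 MPa ⇒ ΔT = 745.5 / (212.7×10³ × 13.4×10⁻⁶) = 261.6 K.
T = 28.9 + 261.6 = 290.5 °C.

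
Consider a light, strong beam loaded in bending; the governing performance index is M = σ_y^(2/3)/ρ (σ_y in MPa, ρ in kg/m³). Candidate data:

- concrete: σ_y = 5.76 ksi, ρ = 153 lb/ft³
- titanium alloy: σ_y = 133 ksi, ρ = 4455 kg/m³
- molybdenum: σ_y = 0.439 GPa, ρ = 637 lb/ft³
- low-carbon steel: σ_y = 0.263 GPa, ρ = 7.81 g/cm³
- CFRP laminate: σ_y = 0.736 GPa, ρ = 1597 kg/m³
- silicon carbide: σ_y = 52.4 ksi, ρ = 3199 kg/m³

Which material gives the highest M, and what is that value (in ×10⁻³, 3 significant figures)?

Normalizing units and computing the index:
  concrete: σ_y = 39.71 MPa, ρ = 2451 kg/m³
  titanium alloy: σ_y = 917.0 MPa, ρ = 4455 kg/m³
  molybdenum: σ_y = 439.0 MPa, ρ = 10200 kg/m³
  low-carbon steel: σ_y = 263.0 MPa, ρ = 7810 kg/m³
  CFRP laminate: σ_y = 736.0 MPa, ρ = 1597 kg/m³
  silicon carbide: σ_y = 361.3 MPa, ρ = 3199 kg/m³
  CFRP laminate: M = 51.0×10⁻³
  titanium alloy: M = 21.2×10⁻³
  silicon carbide: M = 15.9×10⁻³
  molybdenum: M = 5.66×10⁻³
  low-carbon steel: M = 5.26×10⁻³
  concrete: M = 4.75×10⁻³
The maximum is for CFRP laminate.

CFRP laminate, M = 51.0×10⁻³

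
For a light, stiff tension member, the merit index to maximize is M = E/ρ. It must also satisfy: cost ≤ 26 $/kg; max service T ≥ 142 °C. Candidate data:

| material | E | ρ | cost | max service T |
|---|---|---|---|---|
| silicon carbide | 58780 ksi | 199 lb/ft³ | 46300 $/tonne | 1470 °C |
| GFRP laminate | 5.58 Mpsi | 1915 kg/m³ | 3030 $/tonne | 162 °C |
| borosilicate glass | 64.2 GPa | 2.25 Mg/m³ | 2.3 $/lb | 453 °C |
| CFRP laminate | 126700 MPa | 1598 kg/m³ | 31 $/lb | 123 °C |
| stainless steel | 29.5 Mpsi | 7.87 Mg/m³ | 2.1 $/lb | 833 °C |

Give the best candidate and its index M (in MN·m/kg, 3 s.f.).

Screen on constraints: cost ≤ 26 $/kg; max service T ≥ 142 °C. Survivors: GFRP laminate, borosilicate glass, stainless steel.
After converting to SI:
  GFRP laminate: E = 38.47 GPa, ρ = 1915 kg/m³
  borosilicate glass: E = 64.20 GPa, ρ = 2250 kg/m³
  stainless steel: E = 203.4 GPa, ρ = 7870 kg/m³
  borosilicate glass: M = 28.5 MN·m/kg
  stainless steel: M = 25.8 MN·m/kg
  GFRP laminate: M = 20.1 MN·m/kg
The maximum is for borosilicate glass.

borosilicate glass, M = 28.5 MN·m/kg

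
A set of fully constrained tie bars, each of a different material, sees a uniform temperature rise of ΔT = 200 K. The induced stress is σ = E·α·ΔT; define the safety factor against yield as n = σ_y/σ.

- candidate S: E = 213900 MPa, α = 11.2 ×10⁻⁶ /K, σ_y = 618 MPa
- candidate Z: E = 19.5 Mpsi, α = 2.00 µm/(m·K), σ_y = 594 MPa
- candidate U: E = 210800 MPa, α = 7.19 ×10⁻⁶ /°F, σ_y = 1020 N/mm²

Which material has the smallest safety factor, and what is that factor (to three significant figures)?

candidate S, n = 1.29

Per material, after unit conversion:
  candidate S: E = 213.9, α = 11.2, σ_y = 618.0 → σ = 479 MPa, n = 1.29
  candidate Z: E = 134.4, α = 2.00, σ_y = 594.0 → σ = 53.8 MPa, n = 11.0
  candidate U: E = 210.8, α = 12.9, σ_y = 1020 → σ = 546 MPa, n = 1.87
The minimum is candidate S at n = 1.29.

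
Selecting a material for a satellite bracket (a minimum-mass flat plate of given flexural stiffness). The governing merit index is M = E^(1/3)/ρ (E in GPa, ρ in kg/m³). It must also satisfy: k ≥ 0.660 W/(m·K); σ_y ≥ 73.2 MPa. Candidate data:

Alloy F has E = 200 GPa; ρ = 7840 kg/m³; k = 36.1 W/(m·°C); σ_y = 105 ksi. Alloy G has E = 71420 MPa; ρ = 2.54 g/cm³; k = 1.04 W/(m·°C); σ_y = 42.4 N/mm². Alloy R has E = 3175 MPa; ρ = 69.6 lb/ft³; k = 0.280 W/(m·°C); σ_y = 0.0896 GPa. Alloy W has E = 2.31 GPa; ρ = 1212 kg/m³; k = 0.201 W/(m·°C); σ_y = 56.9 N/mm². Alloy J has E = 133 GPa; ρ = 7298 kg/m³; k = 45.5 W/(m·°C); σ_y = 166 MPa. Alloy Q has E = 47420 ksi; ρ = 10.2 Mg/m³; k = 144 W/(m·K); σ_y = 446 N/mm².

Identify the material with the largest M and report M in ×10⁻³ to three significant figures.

alloy F, M = 0.746×10⁻³

Screen on constraints: k ≥ 0.660 W/(m·K); σ_y ≥ 73.2 MPa. Survivors: alloy F, alloy J, alloy Q.
Convert each candidate to consistent units, then evaluate M:
  alloy F: E = 200.0 GPa, ρ = 7840 kg/m³
  alloy J: E = 133.0 GPa, ρ = 7298 kg/m³
  alloy Q: E = 326.9 GPa, ρ = 10200 kg/m³
  alloy F: M = 0.746×10⁻³
  alloy J: M = 0.699×10⁻³
  alloy Q: M = 0.675×10⁻³
The maximum is for alloy F.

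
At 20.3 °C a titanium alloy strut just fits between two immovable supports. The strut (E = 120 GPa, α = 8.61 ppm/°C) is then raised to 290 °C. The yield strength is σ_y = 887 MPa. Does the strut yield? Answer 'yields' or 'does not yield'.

ΔT = 269.7 K. Constrained thermal stress σ = E·α·ΔT = 120.0×10³ MPa × 8.61×10⁻⁶ × 269.7 = 279 MPa (compressive).
Compare to σ_y = 887 MPa: σ < σ_y, so it does not yield.

does not yield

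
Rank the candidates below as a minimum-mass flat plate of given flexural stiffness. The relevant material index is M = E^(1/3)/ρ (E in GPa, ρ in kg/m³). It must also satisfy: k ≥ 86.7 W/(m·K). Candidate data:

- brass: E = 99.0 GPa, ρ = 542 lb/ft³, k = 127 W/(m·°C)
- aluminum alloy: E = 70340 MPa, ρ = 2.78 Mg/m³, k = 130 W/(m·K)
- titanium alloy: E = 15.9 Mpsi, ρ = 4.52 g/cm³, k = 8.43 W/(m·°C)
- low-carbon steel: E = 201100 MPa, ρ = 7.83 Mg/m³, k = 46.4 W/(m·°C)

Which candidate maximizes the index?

Screen on constraints: k ≥ 86.7 W/(m·K). Survivors: brass, aluminum alloy.
Convert each candidate to consistent units, then evaluate M:
  brass: E = 99.00 GPa, ρ = 8682 kg/m³
  aluminum alloy: E = 70.34 GPa, ρ = 2780 kg/m³
  aluminum alloy: M = 1.48×10⁻³
  brass: M = 0.533×10⁻³
The maximum is for aluminum alloy.

aluminum alloy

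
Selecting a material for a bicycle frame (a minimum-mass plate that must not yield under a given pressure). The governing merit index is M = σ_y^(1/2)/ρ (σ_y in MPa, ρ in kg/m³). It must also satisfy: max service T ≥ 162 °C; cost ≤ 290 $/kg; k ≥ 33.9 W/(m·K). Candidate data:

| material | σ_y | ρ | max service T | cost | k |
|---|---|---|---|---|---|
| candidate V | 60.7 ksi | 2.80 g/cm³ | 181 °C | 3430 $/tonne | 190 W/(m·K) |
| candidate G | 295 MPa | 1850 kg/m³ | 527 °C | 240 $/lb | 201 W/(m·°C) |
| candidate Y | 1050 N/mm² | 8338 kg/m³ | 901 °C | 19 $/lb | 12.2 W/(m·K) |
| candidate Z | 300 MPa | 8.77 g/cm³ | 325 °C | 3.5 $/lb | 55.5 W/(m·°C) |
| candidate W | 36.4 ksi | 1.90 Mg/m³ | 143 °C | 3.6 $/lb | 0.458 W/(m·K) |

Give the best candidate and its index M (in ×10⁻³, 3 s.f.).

Screen on constraints: max service T ≥ 162 °C; cost ≤ 290 $/kg; k ≥ 33.9 W/(m·K). Survivors: candidate V, candidate Z.
Normalizing units and computing the index:
  candidate V: σ_y = 418.5 MPa, ρ = 2800 kg/m³
  candidate Z: σ_y = 300.0 MPa, ρ = 8770 kg/m³
  candidate V: M = 7.31×10⁻³
  candidate Z: M = 1.97×10⁻³
Candidate V has the largest M.

candidate V, M = 7.31×10⁻³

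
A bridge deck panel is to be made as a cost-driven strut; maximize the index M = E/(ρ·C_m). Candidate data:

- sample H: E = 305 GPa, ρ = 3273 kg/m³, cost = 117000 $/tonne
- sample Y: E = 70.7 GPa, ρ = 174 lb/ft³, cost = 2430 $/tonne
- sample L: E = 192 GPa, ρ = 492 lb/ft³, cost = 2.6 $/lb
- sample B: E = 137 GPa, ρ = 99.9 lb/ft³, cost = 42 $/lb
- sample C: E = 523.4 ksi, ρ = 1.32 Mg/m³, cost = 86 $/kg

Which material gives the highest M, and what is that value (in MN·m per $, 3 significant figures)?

sample Y, M = 10.4 MN·m per $

Normalizing units and computing the index:
  sample H: E = 305.0 GPa, ρ = 3273 kg/m³, cost = 117.0 $/kg
  sample Y: E = 70.70 GPa, ρ = 2787 kg/m³, cost = 2.430 $/kg
  sample L: E = 192.0 GPa, ρ = 7881 kg/m³, cost = 5.732 $/kg
  sample B: E = 137.0 GPa, ρ = 1600 kg/m³, cost = 92.59 $/kg
  sample C: E = 3.609 GPa, ρ = 1320 kg/m³, cost = 86.00 $/kg
  sample Y: M = 10.4 MN·m per $
  sample L: M = 4.25 MN·m per $
  sample B: M = 0.925 MN·m per $
  sample H: M = 0.796 MN·m per $
  sample C: M = 0.0318 MN·m per $
Sample Y has the largest M.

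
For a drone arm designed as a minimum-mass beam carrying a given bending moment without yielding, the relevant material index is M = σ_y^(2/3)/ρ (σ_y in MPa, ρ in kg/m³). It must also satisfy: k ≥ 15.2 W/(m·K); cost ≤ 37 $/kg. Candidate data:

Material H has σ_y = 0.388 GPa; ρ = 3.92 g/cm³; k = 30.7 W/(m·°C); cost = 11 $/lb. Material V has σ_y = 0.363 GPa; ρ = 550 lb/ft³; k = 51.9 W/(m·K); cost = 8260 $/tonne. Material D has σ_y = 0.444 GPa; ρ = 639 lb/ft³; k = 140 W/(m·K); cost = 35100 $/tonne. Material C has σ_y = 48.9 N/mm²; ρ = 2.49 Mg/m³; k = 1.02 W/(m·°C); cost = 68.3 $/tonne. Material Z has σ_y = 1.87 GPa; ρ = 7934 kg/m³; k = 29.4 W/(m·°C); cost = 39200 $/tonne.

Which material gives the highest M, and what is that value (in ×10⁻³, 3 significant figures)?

Screen on constraints: k ≥ 15.2 W/(m·K); cost ≤ 37 $/kg. Survivors: material H, material V, material D.
Putting every candidate on a common basis:
  material H: σ_y = 388.0 MPa, ρ = 3920 kg/m³
  material V: σ_y = 363.0 MPa, ρ = 8810 kg/m³
  material D: σ_y = 444.0 MPa, ρ = 10240 kg/m³
  material H: M = 13.6×10⁻³
  material V: M = 5.78×10⁻³
  material D: M = 5.69×10⁻³
The maximum is for material H.

material H, M = 13.6×10⁻³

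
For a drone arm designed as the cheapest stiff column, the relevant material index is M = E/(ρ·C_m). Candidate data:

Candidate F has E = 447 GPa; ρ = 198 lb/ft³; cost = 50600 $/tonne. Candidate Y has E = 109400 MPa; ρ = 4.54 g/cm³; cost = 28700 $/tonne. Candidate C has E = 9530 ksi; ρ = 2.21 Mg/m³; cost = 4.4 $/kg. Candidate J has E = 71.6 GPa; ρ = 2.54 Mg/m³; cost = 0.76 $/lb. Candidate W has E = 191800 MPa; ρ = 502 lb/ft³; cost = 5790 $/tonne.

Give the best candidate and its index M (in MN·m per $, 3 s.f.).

candidate J, M = 16.8 MN·m per $

Putting every candidate on a common basis:
  candidate F: E = 447.0 GPa, ρ = 3172 kg/m³, cost = 50.60 $/kg
  candidate Y: E = 109.4 GPa, ρ = 4540 kg/m³, cost = 28.70 $/kg
  candidate C: E = 65.71 GPa, ρ = 2210 kg/m³, cost = 4.400 $/kg
  candidate J: E = 71.60 GPa, ρ = 2540 kg/m³, cost = 1.675 $/kg
  candidate W: E = 191.8 GPa, ρ = 8041 kg/m³, cost = 5.790 $/kg
  candidate J: M = 16.8 MN·m per $
  candidate C: M = 6.76 MN·m per $
  candidate W: M = 4.12 MN·m per $
  candidate F: M = 2.79 MN·m per $
  candidate Y: M = 0.840 MN·m per $
The maximum is for candidate J.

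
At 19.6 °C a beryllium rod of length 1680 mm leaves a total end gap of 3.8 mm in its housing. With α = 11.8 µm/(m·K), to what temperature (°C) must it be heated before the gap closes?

α·L₀·ΔT = 3.8 mm ⇒ ΔT = 3.8 / (11.8×10⁻⁶ × 1680.0) = 191.7 K.
T = 19.6 + 191.7 = 211.3 °C.

211 °C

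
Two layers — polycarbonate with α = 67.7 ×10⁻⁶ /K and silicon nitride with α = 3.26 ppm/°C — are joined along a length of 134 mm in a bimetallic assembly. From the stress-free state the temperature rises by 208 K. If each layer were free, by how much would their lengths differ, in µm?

1800 µm

Δα = |67.7 − 3.26|×10⁻⁶/K = 64.4×10⁻⁶/K.
ΔL_mismatch = Δα·L·ΔT = 64.4×10⁻⁶ × 134.0 mm × 208.0 K = 1800 µm.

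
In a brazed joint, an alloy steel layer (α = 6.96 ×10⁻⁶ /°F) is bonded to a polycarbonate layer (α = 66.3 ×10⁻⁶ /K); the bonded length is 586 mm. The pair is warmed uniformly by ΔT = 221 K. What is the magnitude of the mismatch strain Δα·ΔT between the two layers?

0.0119

alloy steel: α = 6.96×10⁻⁶/°F × 9/5 = 12.5×10⁻⁶/K.
Δα = |12.5 − 66.3|×10⁻⁶/K = 53.8×10⁻⁶/K.
Mismatch strain = Δα·ΔT = 53.8×10⁻⁶ × 221.0 = 0.0119.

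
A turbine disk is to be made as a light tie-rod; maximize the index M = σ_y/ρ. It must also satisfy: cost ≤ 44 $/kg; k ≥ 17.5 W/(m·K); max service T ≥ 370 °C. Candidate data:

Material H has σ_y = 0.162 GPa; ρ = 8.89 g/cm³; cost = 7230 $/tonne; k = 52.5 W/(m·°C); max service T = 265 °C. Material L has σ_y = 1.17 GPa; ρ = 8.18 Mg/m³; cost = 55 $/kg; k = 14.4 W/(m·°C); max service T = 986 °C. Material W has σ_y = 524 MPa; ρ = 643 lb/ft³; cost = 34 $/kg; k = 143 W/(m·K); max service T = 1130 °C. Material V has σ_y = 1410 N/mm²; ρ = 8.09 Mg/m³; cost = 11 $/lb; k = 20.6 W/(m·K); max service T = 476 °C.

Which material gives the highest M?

material V

Screen on constraints: cost ≤ 44 $/kg; k ≥ 17.5 W/(m·K); max service T ≥ 370 °C. Survivors: material W, material V.
Normalizing units and computing the index:
  material W: σ_y = 524.0 MPa, ρ = 10300 kg/m³
  material V: σ_y = 1410 MPa, ρ = 8090 kg/m³
  material V: M = 174 kN·m/kg
  material W: M = 50.9 kN·m/kg
Material V has the largest M.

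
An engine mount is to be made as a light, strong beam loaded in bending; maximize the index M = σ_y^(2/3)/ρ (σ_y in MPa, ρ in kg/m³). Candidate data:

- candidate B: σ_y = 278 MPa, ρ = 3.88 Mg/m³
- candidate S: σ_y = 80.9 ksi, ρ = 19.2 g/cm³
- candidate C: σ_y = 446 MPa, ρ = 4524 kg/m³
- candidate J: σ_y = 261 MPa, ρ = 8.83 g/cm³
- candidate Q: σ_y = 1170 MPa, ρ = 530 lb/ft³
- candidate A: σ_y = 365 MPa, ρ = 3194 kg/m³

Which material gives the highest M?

After converting to SI:
  candidate B: σ_y = 278.0 MPa, ρ = 3880 kg/m³
  candidate S: σ_y = 557.8 MPa, ρ = 19200 kg/m³
  candidate C: σ_y = 446.0 MPa, ρ = 4524 kg/m³
  candidate J: σ_y = 261.0 MPa, ρ = 8830 kg/m³
  candidate Q: σ_y = 1170 MPa, ρ = 8490 kg/m³
  candidate A: σ_y = 365.0 MPa, ρ = 3194 kg/m³
  candidate A: M = 16.0×10⁻³
  candidate Q: M = 13.1×10⁻³
  candidate C: M = 12.9×10⁻³
  candidate B: M = 11.0×10⁻³
  candidate J: M = 4.63×10⁻³
  candidate S: M = 3.53×10⁻³
Candidate A ranks first.

candidate A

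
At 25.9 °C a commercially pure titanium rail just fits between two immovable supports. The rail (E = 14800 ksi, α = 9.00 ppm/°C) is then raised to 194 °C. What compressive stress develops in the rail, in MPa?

E = 14800 ksi = 102.0 GPa.
ΔT = 168.1 K. Constrained thermal stress σ = E·α·ΔT = 102.0×10³ MPa × 9.00×10⁻⁶ × 168.1 = 154 MPa (compressive).

154 MPa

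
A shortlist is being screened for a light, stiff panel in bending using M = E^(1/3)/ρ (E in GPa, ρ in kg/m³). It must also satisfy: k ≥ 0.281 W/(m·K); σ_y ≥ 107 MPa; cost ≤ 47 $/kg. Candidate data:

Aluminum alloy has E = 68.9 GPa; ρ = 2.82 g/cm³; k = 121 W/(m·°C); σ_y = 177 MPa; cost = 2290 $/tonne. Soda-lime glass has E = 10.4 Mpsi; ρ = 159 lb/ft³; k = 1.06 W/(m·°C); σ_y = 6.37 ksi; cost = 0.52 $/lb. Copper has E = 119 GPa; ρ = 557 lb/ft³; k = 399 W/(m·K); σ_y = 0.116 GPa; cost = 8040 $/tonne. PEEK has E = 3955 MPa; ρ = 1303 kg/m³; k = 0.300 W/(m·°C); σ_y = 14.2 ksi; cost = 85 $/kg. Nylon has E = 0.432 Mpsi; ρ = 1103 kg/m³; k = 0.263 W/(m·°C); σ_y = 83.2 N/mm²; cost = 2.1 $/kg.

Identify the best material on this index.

aluminum alloy

Screen on constraints: k ≥ 0.281 W/(m·K); σ_y ≥ 107 MPa; cost ≤ 47 $/kg. Survivors: aluminum alloy, copper.
In SI units:
  aluminum alloy: E = 68.90 GPa, ρ = 2820 kg/m³
  copper: E = 119.0 GPa, ρ = 8922 kg/m³
  aluminum alloy: M = 1.45×10⁻³
  copper: M = 0.551×10⁻³
Highest index: aluminum alloy.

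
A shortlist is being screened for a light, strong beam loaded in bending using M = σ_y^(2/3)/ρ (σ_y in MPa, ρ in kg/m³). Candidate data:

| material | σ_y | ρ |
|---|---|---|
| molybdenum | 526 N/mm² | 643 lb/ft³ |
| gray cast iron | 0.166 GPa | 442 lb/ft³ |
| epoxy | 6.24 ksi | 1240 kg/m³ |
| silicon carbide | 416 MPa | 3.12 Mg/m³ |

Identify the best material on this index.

silicon carbide

Normalizing units and computing the index:
  molybdenum: σ_y = 526.0 MPa, ρ = 10300 kg/m³
  gray cast iron: σ_y = 166.0 MPa, ρ = 7080 kg/m³
  epoxy: σ_y = 43.02 MPa, ρ = 1240 kg/m³
  silicon carbide: σ_y = 416.0 MPa, ρ = 3120 kg/m³
  silicon carbide: M = 17.9×10⁻³
  epoxy: M = 9.90×10⁻³
  molybdenum: M = 6.33×10⁻³
  gray cast iron: M = 4.27×10⁻³
Silicon carbide has the largest M.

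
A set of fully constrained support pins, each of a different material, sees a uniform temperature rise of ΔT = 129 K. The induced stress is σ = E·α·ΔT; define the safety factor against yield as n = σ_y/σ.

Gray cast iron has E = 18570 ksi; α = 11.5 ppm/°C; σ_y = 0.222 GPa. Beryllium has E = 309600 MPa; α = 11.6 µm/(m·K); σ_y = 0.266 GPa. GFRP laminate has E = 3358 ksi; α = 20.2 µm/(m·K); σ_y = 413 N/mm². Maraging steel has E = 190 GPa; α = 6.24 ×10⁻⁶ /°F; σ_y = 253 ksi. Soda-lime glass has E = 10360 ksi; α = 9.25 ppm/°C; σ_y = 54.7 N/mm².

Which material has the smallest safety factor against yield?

With everything in SI (GPa, ×10⁻⁶/K, MPa):
  gray cast iron: E = 128.0, α = 11.5, σ_y = 222.0 → σ = 190 MPa, n = 1.17
  beryllium: E = 309.6, α = 11.6, σ_y = 266.0 → σ = 463 MPa, n = 0.574
  GFRP laminate: E = 23.15, α = 20.2, σ_y = 413.0 → σ = 60.3 MPa, n = 6.85
  maraging steel: E = 190.0, α = 11.2, σ_y = 1744 → σ = 275 MPa, n = 6.34
  soda-lime glass: E = 71.43, α = 9.25, σ_y = 54.70 → σ = 85.2 MPa, n = 0.642
The minimum is beryllium at n = 0.574.

beryllium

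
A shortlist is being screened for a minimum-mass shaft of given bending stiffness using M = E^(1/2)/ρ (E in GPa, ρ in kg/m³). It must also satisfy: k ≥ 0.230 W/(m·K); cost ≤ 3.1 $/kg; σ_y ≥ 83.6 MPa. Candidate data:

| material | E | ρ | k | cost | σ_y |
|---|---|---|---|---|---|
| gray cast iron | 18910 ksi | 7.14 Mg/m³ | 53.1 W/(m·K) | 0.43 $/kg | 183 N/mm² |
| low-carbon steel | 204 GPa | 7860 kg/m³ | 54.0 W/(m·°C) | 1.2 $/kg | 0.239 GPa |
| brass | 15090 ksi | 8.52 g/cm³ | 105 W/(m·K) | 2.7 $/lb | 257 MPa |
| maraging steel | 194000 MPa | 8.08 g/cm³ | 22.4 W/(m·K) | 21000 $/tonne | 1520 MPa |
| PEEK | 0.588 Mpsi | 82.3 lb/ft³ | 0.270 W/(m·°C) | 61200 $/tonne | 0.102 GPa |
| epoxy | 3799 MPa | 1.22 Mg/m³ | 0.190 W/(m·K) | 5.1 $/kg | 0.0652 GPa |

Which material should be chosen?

low-carbon steel

Screen on constraints: k ≥ 0.230 W/(m·K); cost ≤ 3.1 $/kg; σ_y ≥ 83.6 MPa. Survivors: gray cast iron, low-carbon steel.
Putting every candidate on a common basis:
  gray cast iron: E = 130.4 GPa, ρ = 7140 kg/m³
  low-carbon steel: E = 204.0 GPa, ρ = 7860 kg/m³
  low-carbon steel: M = 1.82×10⁻³
  gray cast iron: M = 1.60×10⁻³
Low-carbon steel has the largest M.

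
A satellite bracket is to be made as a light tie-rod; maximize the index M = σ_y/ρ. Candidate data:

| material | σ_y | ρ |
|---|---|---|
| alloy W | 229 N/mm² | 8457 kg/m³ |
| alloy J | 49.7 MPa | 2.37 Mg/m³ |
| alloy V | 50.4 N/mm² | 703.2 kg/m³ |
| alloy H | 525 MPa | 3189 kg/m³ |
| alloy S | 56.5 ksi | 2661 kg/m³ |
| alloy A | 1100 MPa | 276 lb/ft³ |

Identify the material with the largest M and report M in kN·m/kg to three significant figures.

alloy A, M = 249 kN·m/kg

After converting to SI:
  alloy W: σ_y = 229.0 MPa, ρ = 8457 kg/m³
  alloy J: σ_y = 49.70 MPa, ρ = 2370 kg/m³
  alloy V: σ_y = 50.40 MPa, ρ = 703.2 kg/m³
  alloy H: σ_y = 525.0 MPa, ρ = 3189 kg/m³
  alloy S: σ_y = 389.6 MPa, ρ = 2661 kg/m³
  alloy A: σ_y = 1100 MPa, ρ = 4421 kg/m³
  alloy A: M = 249 kN·m/kg
  alloy H: M = 165 kN·m/kg
  alloy S: M = 146 kN·m/kg
  alloy V: M = 71.7 kN·m/kg
  alloy W: M = 27.1 kN·m/kg
  alloy J: M = 21.0 kN·m/kg
Highest index: alloy A.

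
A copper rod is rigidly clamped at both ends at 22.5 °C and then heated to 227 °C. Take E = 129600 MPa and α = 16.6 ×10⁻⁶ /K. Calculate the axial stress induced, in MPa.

440 MPa

E = 129600 MPa = 129.6 GPa.
ΔT = 204.5 K. Constrained thermal stress σ = E·α·ΔT = 129.6×10³ MPa × 16.6×10⁻⁶ × 204.5 = 440 MPa (compressive).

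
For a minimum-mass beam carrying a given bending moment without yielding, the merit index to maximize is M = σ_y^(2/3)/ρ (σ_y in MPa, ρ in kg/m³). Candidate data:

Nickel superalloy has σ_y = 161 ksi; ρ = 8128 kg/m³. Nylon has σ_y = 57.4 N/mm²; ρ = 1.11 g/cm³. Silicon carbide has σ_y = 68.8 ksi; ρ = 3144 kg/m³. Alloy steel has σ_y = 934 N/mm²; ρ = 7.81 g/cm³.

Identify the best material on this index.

In SI units:
  nickel superalloy: σ_y = 1110 MPa, ρ = 8128 kg/m³
  nylon: σ_y = 57.40 MPa, ρ = 1110 kg/m³
  silicon carbide: σ_y = 474.4 MPa, ρ = 3144 kg/m³
  alloy steel: σ_y = 934.0 MPa, ρ = 7810 kg/m³
  silicon carbide: M = 19.3×10⁻³
  nylon: M = 13.4×10⁻³
  nickel superalloy: M = 13.2×10⁻³
  alloy steel: M = 12.2×10⁻³
Silicon carbide ranks first.

silicon carbide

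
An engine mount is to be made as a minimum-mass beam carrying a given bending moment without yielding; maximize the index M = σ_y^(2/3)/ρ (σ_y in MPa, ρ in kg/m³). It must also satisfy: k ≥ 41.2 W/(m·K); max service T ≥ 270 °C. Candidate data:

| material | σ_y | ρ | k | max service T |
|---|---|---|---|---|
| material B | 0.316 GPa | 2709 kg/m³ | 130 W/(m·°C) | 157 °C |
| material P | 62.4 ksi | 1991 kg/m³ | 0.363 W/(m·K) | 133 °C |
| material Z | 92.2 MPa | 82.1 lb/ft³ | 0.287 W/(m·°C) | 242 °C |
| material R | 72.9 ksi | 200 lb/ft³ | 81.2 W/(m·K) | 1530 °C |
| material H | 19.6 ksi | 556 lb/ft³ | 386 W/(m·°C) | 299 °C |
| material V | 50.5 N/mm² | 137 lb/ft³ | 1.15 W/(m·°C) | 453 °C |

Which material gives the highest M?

Screen on constraints: k ≥ 41.2 W/(m·K); max service T ≥ 270 °C. Survivors: material R, material H.
In SI units:
  material R: σ_y = 502.6 MPa, ρ = 3204 kg/m³
  material H: σ_y = 135.1 MPa, ρ = 8906 kg/m³
  material R: M = 19.7×10⁻³
  material H: M = 2.96×10⁻³
The maximum is for material R.

material R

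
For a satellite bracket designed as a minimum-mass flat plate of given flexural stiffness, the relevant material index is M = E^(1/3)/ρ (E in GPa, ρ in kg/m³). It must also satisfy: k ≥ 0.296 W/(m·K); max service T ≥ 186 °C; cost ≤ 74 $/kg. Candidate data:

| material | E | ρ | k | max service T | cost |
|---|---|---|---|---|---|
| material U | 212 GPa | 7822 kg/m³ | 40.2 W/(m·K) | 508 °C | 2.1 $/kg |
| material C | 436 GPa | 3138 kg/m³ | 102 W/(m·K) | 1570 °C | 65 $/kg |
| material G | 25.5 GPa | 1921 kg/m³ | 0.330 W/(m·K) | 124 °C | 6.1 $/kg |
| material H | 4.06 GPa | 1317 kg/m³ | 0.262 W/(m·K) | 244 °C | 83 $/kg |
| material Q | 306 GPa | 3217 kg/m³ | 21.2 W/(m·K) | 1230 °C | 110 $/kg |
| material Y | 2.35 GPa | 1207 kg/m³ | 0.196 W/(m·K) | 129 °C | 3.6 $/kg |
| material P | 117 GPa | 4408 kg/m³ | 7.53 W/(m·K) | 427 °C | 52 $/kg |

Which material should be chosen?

Screen on constraints: k ≥ 0.296 W/(m·K); max service T ≥ 186 °C; cost ≤ 74 $/kg. Survivors: material U, material C, material P.
Per-candidate index values:
  material C: M = 2.42×10⁻³
  material P: M = 1.11×10⁻³
  material U: M = 0.762×10⁻³
Highest index: material C.

material C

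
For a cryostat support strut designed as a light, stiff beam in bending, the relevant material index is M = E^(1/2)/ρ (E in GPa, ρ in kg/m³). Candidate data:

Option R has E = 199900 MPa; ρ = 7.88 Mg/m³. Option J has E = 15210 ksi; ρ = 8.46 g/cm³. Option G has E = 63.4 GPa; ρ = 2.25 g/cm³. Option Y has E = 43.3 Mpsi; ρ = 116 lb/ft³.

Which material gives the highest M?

option Y

After converting to SI:
  option R: E = 199.9 GPa, ρ = 7880 kg/m³
  option J: E = 104.9 GPa, ρ = 8460 kg/m³
  option G: E = 63.40 GPa, ρ = 2250 kg/m³
  option Y: E = 298.5 GPa, ρ = 1858 kg/m³
  option Y: M = 9.30×10⁻³
  option G: M = 3.54×10⁻³
  option R: M = 1.79×10⁻³
  option J: M = 1.21×10⁻³
Option Y ranks first.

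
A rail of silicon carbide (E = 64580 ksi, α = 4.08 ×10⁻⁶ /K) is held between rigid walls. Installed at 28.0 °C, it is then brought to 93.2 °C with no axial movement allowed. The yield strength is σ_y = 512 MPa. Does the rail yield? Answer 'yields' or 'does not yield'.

does not yield

E = 64580 ksi = 445.3 GPa.
ΔT = 65.20 K. Constrained thermal stress σ = E·α·ΔT = 445.3×10³ MPa × 4.08×10⁻⁶ × 65.20 = 118 MPa (compressive).
Compare to σ_y = 512 MPa: σ < σ_y, so it does not yield.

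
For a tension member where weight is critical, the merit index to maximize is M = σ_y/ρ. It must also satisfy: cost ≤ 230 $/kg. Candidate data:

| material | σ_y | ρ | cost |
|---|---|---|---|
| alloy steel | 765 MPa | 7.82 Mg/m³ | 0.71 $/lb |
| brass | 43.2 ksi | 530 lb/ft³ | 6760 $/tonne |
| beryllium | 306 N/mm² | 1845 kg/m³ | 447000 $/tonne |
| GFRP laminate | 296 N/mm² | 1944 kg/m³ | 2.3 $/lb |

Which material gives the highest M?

Screen on constraints: cost ≤ 230 $/kg. Survivors: alloy steel, brass, GFRP laminate.
After converting to SI:
  alloy steel: σ_y = 765.0 MPa, ρ = 7820 kg/m³
  brass: σ_y = 297.9 MPa, ρ = 8490 kg/m³
  GFRP laminate: σ_y = 296.0 MPa, ρ = 1944 kg/m³
  GFRP laminate: M = 152 kN·m/kg
  alloy steel: M = 97.8 kN·m/kg
  brass: M = 35.1 kN·m/kg
The maximum is for GFRP laminate.

GFRP laminate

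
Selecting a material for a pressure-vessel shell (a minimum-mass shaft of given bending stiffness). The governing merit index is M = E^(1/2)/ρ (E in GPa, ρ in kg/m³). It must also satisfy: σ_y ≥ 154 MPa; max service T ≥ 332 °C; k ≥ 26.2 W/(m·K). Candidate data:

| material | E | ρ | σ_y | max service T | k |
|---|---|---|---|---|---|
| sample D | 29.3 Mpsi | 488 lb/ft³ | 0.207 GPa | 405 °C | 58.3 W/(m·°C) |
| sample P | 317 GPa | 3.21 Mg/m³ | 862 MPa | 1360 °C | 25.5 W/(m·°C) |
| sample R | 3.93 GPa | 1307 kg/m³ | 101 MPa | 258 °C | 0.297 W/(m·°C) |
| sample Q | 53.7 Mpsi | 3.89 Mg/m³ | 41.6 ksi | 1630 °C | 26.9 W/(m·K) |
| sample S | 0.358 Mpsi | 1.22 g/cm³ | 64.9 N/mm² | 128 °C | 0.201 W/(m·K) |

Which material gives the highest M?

sample Q

Screen on constraints: σ_y ≥ 154 MPa; max service T ≥ 332 °C; k ≥ 26.2 W/(m·K). Survivors: sample D, sample Q.
In SI units:
  sample D: E = 202.0 GPa, ρ = 7817 kg/m³
  sample Q: E = 370.2 GPa, ρ = 3890 kg/m³
  sample Q: M = 4.95×10⁻³
  sample D: M = 1.82×10⁻³
Sample Q ranks first.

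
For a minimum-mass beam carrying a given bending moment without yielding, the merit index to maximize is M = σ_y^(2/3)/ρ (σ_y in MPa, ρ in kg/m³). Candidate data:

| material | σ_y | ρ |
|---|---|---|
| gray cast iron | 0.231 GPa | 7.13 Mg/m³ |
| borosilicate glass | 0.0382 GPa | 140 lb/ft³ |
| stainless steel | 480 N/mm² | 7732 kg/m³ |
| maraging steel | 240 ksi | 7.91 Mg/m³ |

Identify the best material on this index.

maraging steel

Convert each candidate to consistent units, then evaluate M:
  gray cast iron: σ_y = 231.0 MPa, ρ = 7130 kg/m³
  borosilicate glass: σ_y = 38.20 MPa, ρ = 2243 kg/m³
  stainless steel: σ_y = 480.0 MPa, ρ = 7732 kg/m³
  maraging steel: σ_y = 1655 MPa, ρ = 7910 kg/m³
  maraging steel: M = 17.7×10⁻³
  stainless steel: M = 7.93×10⁻³
  gray cast iron: M = 5.28×10⁻³
  borosilicate glass: M = 5.06×10⁻³
Highest index: maraging steel.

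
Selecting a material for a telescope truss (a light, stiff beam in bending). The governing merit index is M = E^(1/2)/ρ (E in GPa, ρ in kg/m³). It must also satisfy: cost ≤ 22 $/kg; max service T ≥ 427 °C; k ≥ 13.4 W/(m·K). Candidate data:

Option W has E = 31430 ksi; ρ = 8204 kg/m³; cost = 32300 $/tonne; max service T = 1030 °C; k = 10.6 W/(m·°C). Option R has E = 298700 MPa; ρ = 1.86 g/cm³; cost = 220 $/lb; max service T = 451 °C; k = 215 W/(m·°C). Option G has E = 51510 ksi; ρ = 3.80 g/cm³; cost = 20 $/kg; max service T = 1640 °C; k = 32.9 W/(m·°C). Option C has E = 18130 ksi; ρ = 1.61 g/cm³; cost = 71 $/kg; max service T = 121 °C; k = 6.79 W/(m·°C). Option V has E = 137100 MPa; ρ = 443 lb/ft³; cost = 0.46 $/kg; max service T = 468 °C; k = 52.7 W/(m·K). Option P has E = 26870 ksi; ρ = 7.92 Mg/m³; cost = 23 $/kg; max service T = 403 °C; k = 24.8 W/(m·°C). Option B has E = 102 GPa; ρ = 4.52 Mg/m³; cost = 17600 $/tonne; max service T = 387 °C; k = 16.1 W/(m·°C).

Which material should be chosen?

Screen on constraints: cost ≤ 22 $/kg; max service T ≥ 427 °C; k ≥ 13.4 W/(m·K). Survivors: option G, option V.
Convert each candidate to consistent units, then evaluate M:
  option G: E = 355.1 GPa, ρ = 3800 kg/m³
  option V: E = 137.1 GPa, ρ = 7096 kg/m³
  option G: M = 4.96×10⁻³
  option V: M = 1.65×10⁻³
Option G ranks first.

option G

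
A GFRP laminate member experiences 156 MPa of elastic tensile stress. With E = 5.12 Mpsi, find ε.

4.42×10⁻³

E = 5.12 Mpsi = 35.30 GPa = 35300 MPa.
ε = σ/E = 156 / 35300 = 4.42×10⁻³.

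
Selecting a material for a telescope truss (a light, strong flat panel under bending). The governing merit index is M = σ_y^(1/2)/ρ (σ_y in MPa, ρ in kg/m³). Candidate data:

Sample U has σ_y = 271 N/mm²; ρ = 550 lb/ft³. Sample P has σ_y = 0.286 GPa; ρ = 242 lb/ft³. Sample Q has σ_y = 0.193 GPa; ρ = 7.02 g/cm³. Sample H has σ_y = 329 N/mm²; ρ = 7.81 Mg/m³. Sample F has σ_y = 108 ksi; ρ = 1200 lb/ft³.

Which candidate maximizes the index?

sample P

Putting every candidate on a common basis:
  sample U: σ_y = 271.0 MPa, ρ = 8810 kg/m³
  sample P: σ_y = 286.0 MPa, ρ = 3876 kg/m³
  sample Q: σ_y = 193.0 MPa, ρ = 7020 kg/m³
  sample H: σ_y = 329.0 MPa, ρ = 7810 kg/m³
  sample F: σ_y = 744.6 MPa, ρ = 19220 kg/m³
  sample P: M = 4.36×10⁻³
  sample H: M = 2.32×10⁻³
  sample Q: M = 1.98×10⁻³
  sample U: M = 1.87×10⁻³
  sample F: M = 1.42×10⁻³
Sample P has the largest M.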